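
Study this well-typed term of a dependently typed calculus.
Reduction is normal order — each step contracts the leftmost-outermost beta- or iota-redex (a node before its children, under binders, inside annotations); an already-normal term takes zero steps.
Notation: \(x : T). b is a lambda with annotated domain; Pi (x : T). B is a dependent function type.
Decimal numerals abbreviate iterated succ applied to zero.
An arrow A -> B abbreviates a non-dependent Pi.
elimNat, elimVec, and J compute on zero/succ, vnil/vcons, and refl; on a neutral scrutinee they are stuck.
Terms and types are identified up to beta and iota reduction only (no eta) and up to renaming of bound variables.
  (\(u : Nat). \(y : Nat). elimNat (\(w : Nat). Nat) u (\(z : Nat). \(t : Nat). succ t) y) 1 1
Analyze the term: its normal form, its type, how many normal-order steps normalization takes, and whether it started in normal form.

resulting normal form:
  2
the term's type:
  Nat
reduction steps (normal order): 6
started in normal form: no
first contracted redex: a beta-redex


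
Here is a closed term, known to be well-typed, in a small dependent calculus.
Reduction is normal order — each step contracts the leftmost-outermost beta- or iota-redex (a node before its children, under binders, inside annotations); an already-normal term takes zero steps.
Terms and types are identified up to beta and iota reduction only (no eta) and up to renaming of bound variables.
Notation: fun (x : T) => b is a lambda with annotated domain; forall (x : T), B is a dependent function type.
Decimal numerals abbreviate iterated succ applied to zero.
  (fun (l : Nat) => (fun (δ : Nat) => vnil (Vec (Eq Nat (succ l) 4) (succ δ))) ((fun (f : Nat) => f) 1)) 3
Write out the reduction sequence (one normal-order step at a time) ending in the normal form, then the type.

normal-order reduction sequence:
  (fun (l : Nat) => (fun (δ : Nat) => vnil (Vec (Eq Nat (succ l) 4) (succ δ))) ((fun (f : Nat) => f) 1)) 3
  ~> (fun (l : Nat) => vnil (Vec (Eq Nat 4 4) (succ l))) ((fun (δ : Nat) => δ) 1)
  ~> vnil (Vec (Eq Nat 4 4) (succ ((fun (l : Nat) => l) 1)))
  ~> vnil (Vec (Eq Nat 4 4) 2)
inferred type:
  Vec (Vec (Eq Nat 4 4) 2) 0


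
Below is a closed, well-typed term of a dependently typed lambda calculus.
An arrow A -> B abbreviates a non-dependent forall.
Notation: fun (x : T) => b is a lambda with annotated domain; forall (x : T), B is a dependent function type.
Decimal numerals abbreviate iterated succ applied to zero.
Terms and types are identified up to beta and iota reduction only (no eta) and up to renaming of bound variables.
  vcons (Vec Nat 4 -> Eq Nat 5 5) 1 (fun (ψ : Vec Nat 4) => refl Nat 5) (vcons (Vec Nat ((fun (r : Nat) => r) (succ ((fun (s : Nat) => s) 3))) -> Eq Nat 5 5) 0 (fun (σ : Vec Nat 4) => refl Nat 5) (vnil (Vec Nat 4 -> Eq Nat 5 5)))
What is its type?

inferred type:
  Vec (Vec Nat 4 -> Eq Nat 5 5) 2


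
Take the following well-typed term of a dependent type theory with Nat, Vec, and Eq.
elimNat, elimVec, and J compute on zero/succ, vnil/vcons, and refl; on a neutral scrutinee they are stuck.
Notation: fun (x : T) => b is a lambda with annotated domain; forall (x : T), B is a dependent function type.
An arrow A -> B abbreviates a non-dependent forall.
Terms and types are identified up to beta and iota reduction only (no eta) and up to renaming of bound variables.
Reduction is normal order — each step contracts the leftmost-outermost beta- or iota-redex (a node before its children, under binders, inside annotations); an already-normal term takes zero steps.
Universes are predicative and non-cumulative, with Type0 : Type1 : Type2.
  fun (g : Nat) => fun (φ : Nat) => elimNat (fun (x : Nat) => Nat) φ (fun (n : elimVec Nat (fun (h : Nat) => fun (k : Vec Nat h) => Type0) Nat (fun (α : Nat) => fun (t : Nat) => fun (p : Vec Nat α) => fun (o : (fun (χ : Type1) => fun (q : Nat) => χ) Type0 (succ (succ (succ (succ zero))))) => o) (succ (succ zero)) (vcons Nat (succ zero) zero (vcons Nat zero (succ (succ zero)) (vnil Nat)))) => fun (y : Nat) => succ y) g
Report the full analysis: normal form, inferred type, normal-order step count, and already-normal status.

normal form:
  fun (g : Nat) => fun (φ : Nat) => elimNat (fun (x : Nat) => Nat) φ (fun (n : Nat) => fun (h : Nat) => succ h) g
type:
  Nat -> Nat -> Nat
reduction steps (normal order): 11
term was already normal: no
first redex: an elimVec iota-redex


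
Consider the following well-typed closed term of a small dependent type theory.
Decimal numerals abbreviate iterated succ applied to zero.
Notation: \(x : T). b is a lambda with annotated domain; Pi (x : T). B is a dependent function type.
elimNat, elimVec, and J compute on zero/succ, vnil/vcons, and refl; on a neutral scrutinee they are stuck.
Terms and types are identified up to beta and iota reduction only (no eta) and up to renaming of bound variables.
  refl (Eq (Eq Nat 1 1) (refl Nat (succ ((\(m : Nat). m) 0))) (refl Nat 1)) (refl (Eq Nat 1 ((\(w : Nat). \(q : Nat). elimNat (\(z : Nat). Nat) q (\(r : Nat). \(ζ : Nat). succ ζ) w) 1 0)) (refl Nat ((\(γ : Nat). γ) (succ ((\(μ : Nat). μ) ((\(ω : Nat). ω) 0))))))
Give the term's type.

type:
  Eq (Eq (Eq Nat 1 1) (refl Nat 1) (refl Nat 1)) (refl (Eq Nat 1 1) (refl Nat 1)) (refl (Eq Nat 1 1) (refl Nat 1))


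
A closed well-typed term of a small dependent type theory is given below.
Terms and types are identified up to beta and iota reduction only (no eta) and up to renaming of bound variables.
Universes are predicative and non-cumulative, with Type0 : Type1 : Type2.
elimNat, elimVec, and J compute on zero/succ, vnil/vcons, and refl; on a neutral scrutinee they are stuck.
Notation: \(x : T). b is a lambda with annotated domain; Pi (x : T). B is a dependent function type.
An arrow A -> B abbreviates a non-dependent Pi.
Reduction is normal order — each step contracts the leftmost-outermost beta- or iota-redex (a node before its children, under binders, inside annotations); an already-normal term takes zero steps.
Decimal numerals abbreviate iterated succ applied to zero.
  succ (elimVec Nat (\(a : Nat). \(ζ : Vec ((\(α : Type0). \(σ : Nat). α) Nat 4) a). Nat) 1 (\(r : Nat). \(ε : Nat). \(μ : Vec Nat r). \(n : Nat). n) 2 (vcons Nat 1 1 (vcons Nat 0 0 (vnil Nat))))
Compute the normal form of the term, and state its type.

reduced normal form:
  2
type:
  Nat


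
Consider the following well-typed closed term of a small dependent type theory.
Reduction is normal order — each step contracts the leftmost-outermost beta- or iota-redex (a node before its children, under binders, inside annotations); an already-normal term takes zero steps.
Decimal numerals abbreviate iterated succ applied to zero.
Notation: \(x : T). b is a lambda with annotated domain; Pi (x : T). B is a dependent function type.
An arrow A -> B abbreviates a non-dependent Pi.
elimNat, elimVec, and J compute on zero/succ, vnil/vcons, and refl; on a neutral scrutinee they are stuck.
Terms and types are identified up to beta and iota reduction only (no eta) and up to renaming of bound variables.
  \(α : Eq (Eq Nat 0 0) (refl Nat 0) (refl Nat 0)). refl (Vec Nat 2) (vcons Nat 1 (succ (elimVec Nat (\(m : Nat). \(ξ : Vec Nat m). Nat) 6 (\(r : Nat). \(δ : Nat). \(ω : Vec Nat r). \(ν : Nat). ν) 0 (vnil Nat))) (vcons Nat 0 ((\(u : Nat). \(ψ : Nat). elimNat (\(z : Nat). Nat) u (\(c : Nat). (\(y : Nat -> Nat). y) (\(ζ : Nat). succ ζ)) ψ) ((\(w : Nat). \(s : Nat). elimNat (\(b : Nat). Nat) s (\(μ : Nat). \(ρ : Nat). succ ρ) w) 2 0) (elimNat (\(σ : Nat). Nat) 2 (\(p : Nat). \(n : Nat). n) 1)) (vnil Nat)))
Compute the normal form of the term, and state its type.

resulting normal form:
  \(α : Eq (Eq Nat 0 0) (refl Nat 0) (refl Nat 0)). refl (Vec Nat 2) (vcons Nat 1 7 (vcons Nat 0 4 (vnil Nat)))
type:
  Eq (Eq Nat 0 0) (refl Nat 0) (refl Nat 0) -> Eq (Vec Nat 2) (vcons Nat 1 7 (vcons Nat 0 4 (vnil Nat))) (vcons Nat 1 7 (vcons Nat 0 4 (vnil Nat)))
observation: the term reaches its normal form after 24 normal-order steps.


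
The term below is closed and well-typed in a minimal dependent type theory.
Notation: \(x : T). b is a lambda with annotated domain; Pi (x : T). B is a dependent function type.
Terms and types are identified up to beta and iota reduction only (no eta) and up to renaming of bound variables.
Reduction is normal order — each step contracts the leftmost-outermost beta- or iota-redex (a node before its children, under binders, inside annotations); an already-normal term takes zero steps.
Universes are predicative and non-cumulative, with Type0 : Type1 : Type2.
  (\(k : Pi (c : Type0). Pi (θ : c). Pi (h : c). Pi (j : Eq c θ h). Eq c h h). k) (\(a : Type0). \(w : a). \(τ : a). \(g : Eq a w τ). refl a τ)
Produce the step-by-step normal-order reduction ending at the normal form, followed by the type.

normal-order reduction sequence:
  (\(k : Pi (c : Type0). Pi (θ : c). Pi (h : c). Pi (j : Eq c θ h). Eq c h h). k) (\(a : Type0). \(w : a). \(τ : a). \(g : Eq a w τ). refl a τ)
  ~> \(k : Type0). \(c : k). \(θ : k). \(h : Eq k c θ). refl k θ
type:
  Pi (k : Type0). Pi (c : k). Pi (θ : k). Pi (h : Eq k c θ). Eq k θ θ


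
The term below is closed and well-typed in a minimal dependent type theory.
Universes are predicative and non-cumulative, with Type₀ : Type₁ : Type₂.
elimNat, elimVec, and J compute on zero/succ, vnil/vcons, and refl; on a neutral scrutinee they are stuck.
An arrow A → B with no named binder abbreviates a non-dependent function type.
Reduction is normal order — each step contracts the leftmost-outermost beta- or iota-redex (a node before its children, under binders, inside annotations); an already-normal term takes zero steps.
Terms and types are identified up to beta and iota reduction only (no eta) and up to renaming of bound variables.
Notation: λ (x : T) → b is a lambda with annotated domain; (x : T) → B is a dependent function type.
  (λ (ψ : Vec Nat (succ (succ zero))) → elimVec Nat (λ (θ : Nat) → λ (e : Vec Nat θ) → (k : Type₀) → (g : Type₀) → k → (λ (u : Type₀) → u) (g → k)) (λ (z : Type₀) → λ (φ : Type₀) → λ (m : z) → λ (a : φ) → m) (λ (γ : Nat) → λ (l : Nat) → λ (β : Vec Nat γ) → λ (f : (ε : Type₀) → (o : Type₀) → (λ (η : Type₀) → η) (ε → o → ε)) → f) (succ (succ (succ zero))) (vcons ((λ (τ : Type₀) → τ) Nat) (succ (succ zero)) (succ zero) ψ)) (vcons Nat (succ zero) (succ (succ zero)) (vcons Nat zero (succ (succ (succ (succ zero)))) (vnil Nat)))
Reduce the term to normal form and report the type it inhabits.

normal form:
  λ (ψ : Type₀) → λ (θ : Type₀) → λ (e : ψ) → λ (k : θ) → e
inferred type:
  (ψ : Type₀) → (θ : Type₀) → ψ → θ → ψ


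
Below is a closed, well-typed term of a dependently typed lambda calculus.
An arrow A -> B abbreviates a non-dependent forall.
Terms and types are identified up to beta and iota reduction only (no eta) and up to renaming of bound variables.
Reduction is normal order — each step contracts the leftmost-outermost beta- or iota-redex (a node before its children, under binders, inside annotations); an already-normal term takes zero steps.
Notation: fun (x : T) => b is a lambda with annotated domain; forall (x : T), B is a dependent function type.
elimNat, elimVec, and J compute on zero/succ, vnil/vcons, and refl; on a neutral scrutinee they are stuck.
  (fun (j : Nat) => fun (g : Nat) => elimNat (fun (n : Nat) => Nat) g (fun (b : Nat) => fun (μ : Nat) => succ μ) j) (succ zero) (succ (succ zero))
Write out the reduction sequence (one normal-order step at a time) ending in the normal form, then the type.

reduction (normal order):
  (fun (j : Nat) => fun (g : Nat) => elimNat (fun (n : Nat) => Nat) g (fun (b : Nat) => fun (μ : Nat) => succ μ) j) (succ zero) (succ (succ zero))
  ~> (fun (j : Nat) => elimNat (fun (g : Nat) => Nat) j (fun (n : Nat) => fun (b : Nat) => succ b) (succ zero)) (succ (succ zero))
  ~> elimNat (fun (j : Nat) => Nat) (succ (succ zero)) (fun (g : Nat) => fun (n : Nat) => succ n) (succ zero)
  ~> (fun (j : Nat) => fun (g : Nat) => succ g) zero (elimNat (fun (n : Nat) => Nat) (succ (succ zero)) (fun (b : Nat) => fun (μ : Nat) => succ μ) zero)
  ~> (fun (j : Nat) => succ j) (elimNat (fun (g : Nat) => Nat) (succ (succ zero)) (fun (n : Nat) => fun (b : Nat) => succ b) zero)
  ~> succ (elimNat (fun (j : Nat) => Nat) (succ (succ zero)) (fun (g : Nat) => fun (n : Nat) => succ n) zero)
  ~> succ (succ (succ zero))
inferred type:
  Nat


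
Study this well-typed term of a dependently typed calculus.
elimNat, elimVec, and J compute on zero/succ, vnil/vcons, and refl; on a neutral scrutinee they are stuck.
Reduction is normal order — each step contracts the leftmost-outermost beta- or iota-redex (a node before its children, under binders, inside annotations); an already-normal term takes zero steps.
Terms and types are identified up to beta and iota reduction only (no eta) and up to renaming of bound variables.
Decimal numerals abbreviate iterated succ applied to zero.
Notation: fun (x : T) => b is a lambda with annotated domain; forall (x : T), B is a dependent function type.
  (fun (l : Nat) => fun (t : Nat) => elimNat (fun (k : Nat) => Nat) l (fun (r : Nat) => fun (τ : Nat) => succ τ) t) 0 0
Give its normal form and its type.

resulting normal form:
  0
type:
  Nat


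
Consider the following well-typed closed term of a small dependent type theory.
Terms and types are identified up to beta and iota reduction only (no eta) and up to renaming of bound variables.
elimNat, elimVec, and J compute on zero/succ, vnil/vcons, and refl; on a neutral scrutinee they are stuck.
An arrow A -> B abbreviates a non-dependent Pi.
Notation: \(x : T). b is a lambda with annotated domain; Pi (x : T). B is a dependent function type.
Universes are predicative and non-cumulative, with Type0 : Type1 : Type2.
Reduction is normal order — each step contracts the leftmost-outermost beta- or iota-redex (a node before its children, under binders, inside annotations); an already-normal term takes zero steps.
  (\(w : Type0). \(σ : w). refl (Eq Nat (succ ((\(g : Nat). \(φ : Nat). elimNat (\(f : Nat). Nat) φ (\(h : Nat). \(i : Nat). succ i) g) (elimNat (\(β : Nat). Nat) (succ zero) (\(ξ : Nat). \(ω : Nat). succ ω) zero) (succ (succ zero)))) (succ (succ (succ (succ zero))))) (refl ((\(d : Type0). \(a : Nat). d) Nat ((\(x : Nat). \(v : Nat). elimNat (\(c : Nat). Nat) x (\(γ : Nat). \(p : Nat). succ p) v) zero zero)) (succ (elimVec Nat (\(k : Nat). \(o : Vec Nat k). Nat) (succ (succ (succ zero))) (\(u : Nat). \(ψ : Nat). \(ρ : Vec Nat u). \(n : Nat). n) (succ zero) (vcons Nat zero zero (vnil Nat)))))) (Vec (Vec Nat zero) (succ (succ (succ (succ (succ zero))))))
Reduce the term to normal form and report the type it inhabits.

reduced normal form:
  \(w : Vec (Vec Nat zero) (succ (succ (succ (succ (succ zero)))))). refl (Eq Nat (succ (succ (succ (succ zero)))) (succ (succ (succ (succ zero))))) (refl Nat (succ (succ (succ (succ zero)))))
the term's type:
  Vec (Vec Nat zero) (succ (succ (succ (succ (succ zero))))) -> Eq (Eq Nat (succ (succ (succ (succ zero)))) (succ (succ (succ (succ zero))))) (refl Nat (succ (succ (succ (succ zero))))) (refl Nat (succ (succ (succ (succ zero)))))


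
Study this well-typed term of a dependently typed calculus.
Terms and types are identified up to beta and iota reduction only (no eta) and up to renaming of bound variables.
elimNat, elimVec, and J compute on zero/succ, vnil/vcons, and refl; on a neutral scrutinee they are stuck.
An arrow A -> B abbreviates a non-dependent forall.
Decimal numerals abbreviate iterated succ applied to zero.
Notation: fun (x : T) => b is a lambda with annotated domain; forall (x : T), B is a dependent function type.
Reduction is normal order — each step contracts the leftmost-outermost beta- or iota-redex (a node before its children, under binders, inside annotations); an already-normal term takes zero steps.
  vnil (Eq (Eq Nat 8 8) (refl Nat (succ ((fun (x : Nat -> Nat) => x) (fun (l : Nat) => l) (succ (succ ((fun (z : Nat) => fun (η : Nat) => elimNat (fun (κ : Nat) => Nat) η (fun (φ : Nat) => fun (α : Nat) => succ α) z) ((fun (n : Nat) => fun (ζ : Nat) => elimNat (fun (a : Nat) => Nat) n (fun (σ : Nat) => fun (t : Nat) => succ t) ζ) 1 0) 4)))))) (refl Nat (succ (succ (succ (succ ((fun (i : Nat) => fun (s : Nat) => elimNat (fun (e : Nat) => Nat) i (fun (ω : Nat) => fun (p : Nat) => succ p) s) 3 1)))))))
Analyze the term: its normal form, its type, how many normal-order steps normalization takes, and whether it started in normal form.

reduced normal form:
  vnil (Eq (Eq Nat 8 8) (refl Nat 8) (refl Nat 8))
the term's type:
  Vec (Eq (Eq Nat 8 8) (refl Nat 8) (refl Nat 8)) 0
normal-order step count: 17
already normal: no
first contracted redex: a beta-redex


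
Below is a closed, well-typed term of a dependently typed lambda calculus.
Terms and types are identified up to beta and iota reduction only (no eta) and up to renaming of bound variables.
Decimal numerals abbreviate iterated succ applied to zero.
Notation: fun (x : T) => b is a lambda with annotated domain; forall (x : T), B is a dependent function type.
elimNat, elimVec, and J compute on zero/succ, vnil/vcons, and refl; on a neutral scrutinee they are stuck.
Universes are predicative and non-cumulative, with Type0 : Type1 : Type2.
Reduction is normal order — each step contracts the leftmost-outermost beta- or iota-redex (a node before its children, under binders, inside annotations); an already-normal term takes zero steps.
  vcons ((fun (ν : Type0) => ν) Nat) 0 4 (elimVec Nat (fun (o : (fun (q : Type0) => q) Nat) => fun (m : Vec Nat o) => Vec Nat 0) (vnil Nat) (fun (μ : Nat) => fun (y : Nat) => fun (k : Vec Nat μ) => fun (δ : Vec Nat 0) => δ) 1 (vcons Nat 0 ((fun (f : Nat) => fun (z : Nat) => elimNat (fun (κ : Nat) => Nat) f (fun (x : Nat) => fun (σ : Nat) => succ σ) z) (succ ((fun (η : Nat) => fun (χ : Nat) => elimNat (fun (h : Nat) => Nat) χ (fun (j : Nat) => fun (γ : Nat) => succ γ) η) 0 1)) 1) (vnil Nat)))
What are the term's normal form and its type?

normal form:
  vcons Nat 0 4 (vnil Nat)
the term's type:
  Vec Nat 1
observation: normalization takes exactly 7 steps under the normal-order strategy.


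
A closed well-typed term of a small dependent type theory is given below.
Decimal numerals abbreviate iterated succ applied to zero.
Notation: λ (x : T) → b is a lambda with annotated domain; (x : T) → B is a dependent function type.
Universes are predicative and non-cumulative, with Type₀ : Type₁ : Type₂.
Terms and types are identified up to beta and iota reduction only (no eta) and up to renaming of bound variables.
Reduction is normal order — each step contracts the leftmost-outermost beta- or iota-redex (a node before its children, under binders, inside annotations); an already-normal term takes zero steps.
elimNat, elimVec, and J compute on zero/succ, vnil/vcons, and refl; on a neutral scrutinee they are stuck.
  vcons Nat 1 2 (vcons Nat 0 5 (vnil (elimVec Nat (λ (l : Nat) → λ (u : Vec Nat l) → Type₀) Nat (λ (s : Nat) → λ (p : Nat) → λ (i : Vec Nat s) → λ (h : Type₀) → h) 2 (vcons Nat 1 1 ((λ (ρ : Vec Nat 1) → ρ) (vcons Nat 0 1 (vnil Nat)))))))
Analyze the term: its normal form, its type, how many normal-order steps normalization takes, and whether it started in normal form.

resulting normal form:
  vcons Nat 1 2 (vcons Nat 0 5 (vnil Nat))
inferred type:
  Vec Nat 2
normal-order step count: 12
started in normal form: no
first contracted redex: an elimVec iota-redex


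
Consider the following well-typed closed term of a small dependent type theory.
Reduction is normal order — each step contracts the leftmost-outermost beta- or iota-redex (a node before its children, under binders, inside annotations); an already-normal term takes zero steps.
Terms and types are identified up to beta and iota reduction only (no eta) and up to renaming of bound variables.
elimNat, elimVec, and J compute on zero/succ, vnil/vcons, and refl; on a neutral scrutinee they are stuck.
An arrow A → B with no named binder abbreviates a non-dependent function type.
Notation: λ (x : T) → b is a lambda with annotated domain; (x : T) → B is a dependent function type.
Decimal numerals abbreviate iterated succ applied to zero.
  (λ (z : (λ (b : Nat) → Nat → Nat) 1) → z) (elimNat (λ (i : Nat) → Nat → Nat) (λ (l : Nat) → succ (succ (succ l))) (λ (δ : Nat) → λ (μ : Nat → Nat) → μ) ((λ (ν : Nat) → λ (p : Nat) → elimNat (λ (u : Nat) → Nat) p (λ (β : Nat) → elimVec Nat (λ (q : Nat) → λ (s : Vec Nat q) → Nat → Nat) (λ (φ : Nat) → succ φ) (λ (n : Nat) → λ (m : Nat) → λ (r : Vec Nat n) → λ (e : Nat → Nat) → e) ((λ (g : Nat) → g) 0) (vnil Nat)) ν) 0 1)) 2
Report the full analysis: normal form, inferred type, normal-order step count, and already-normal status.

normal form:
  5
type:
  Nat
reduction steps (normal order): 9
started in normal form: no
first contracted redex: a beta-redex


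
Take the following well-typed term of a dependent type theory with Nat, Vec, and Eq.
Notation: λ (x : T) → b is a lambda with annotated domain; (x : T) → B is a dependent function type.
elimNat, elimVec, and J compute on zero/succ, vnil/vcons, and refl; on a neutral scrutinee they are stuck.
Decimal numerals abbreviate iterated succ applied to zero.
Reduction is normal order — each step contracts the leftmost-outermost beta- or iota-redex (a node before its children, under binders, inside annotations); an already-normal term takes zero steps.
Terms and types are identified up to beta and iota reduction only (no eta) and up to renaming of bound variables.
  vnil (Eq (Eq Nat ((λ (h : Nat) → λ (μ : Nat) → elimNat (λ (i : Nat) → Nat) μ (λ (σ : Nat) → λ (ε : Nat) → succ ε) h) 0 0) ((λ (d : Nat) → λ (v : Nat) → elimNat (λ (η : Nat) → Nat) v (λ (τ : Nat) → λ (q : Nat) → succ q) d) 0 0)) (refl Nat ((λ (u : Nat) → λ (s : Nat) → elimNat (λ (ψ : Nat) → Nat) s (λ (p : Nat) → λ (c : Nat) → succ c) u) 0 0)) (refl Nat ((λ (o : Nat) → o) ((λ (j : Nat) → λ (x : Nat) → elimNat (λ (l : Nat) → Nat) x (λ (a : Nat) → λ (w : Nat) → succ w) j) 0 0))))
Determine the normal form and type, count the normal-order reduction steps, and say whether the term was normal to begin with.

reduced normal form:
  vnil (Eq (Eq Nat 0 0) (refl Nat 0) (refl Nat 0))
the term's type:
  Vec (Eq (Eq Nat 0 0) (refl Nat 0) (refl Nat 0)) 0
steps to reach normal form (normal order): 13
started in normal form: no
first contracted redex: a beta-redex


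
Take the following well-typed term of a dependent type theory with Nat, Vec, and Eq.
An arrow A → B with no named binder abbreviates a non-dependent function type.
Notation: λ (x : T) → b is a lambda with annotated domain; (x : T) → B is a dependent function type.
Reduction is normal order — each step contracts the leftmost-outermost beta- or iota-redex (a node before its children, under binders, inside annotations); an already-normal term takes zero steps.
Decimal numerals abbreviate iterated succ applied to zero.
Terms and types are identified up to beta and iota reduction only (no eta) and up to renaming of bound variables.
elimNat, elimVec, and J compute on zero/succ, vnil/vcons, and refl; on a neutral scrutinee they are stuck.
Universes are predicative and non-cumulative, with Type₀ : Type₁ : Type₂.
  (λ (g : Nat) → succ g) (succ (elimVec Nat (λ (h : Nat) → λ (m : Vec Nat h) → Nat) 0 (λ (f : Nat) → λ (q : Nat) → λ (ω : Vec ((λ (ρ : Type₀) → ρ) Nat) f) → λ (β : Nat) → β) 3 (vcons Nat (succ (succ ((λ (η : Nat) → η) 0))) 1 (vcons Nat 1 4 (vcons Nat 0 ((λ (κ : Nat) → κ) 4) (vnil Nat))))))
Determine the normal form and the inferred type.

resulting normal form:
  2
type:
  Nat
observation: 17 normal-order steps normalize the term, beginning with a beta-redex.


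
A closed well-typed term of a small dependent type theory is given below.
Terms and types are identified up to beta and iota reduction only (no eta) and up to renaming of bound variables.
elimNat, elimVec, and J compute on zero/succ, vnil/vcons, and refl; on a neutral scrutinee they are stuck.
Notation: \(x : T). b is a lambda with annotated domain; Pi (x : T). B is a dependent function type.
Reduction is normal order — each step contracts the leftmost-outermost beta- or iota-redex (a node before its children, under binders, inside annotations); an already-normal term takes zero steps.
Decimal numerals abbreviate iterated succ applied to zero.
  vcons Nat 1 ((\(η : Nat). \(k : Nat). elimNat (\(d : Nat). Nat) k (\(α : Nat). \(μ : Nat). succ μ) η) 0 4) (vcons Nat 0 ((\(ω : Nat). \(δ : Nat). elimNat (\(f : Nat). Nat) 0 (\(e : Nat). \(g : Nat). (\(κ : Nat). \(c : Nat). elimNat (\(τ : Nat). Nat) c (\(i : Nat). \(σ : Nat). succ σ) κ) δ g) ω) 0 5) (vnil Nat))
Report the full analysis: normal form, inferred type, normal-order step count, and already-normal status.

normal form:
  vcons Nat 1 4 (vcons Nat 0 0 (vnil Nat))
type:
  Vec Nat 2
normal-order step count: 6
term was already normal: no
first redex: a beta-redex


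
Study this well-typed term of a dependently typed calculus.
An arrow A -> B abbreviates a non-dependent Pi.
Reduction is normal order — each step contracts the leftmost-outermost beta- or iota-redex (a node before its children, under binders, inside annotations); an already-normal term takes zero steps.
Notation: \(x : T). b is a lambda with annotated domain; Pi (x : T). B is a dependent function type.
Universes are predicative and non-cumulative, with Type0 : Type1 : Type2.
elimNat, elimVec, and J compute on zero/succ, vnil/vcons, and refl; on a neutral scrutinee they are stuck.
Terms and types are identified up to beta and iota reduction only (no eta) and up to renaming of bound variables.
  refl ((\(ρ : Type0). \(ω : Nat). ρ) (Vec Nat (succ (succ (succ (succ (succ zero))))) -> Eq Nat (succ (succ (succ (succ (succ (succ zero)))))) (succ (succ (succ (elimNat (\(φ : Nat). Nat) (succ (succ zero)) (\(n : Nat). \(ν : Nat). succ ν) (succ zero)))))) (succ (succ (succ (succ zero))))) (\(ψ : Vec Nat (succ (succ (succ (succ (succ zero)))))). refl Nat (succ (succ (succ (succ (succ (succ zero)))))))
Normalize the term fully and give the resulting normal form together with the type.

resulting normal form:
  refl (Vec Nat (succ (succ (succ (succ (succ zero))))) -> Eq Nat (succ (succ (succ (succ (succ (succ zero)))))) (succ (succ (succ (succ (succ (succ zero))))))) (\(ρ : Vec Nat (succ (succ (succ (succ (succ zero)))))). refl Nat (succ (succ (succ (succ (succ (succ zero)))))))
inferred type:
  Eq (Vec Nat (succ (succ (succ (succ (succ zero))))) -> Eq Nat (succ (succ (succ (succ (succ (succ zero)))))) (succ (succ (succ (succ (succ (succ zero))))))) (\(ρ : Vec Nat (succ (succ (succ (succ (succ zero)))))). refl Nat (succ (succ (succ (succ (succ (succ zero))))))) (\(ω : Vec Nat (succ (succ (succ (succ (succ zero)))))). refl Nat (succ (succ (succ (succ (succ (succ zero)))))))
observation: contracting a beta-redex first, the term normalizes in 6 steps.


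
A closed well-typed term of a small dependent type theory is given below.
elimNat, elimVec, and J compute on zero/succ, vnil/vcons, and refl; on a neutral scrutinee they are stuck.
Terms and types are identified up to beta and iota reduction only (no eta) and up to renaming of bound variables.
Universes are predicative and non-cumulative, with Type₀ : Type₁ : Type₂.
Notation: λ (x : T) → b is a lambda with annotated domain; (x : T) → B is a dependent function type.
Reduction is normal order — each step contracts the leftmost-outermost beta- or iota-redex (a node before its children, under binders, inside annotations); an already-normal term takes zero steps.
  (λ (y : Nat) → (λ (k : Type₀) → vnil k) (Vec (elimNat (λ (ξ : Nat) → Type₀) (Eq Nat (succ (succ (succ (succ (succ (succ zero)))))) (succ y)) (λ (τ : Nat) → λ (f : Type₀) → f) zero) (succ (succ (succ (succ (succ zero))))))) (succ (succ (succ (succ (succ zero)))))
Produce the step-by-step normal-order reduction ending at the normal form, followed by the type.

normal-order reduction:
  (λ (y : Nat) → (λ (k : Type₀) → vnil k) (Vec (elimNat (λ (ξ : Nat) → Type₀) (Eq Nat (succ (succ (succ (succ (succ (succ zero)))))) (succ y)) (λ (τ : Nat) → λ (f : Type₀) → f) zero) (succ (succ (succ (succ (succ zero))))))) (succ (succ (succ (succ (succ zero)))))
  ~> (λ (y : Type₀) → vnil y) (Vec (elimNat (λ (k : Nat) → Type₀) (Eq Nat (succ (succ (succ (succ (succ (succ zero)))))) (succ (succ (succ (succ (succ (succ zero))))))) (λ (ξ : Nat) → λ (τ : Type₀) → τ) zero) (succ (succ (succ (succ (succ zero))))))
  ~> vnil (Vec (elimNat (λ (y : Nat) → Type₀) (Eq Nat (succ (succ (succ (succ (succ (succ zero)))))) (succ (succ (succ (succ (succ (succ zero))))))) (λ (k : Nat) → λ (ξ : Type₀) → ξ) zero) (succ (succ (succ (succ (succ zero))))))
  ~> vnil (Vec (Eq Nat (succ (succ (succ (succ (succ (succ zero)))))) (succ (succ (succ (succ (succ (succ zero))))))) (succ (succ (succ (succ (succ zero))))))
type:
  Vec (Vec (Eq Nat (succ (succ (succ (succ (succ (succ zero)))))) (succ (succ (succ (succ (succ (succ zero))))))) (succ (succ (succ (succ (succ zero)))))) zero


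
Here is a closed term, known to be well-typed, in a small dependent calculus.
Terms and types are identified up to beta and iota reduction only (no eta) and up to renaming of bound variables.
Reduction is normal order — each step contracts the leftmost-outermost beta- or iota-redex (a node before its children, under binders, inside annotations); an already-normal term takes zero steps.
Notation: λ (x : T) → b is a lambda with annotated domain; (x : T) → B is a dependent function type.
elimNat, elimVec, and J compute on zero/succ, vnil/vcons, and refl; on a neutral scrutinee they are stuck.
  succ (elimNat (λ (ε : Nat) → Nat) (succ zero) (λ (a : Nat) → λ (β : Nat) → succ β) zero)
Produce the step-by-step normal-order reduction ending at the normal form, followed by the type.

normal-order reduction sequence:
  succ (elimNat (λ (ε : Nat) → Nat) (succ zero) (λ (a : Nat) → λ (β : Nat) → succ β) zero)
  ~> succ (succ zero)
the term's type:
  Nat


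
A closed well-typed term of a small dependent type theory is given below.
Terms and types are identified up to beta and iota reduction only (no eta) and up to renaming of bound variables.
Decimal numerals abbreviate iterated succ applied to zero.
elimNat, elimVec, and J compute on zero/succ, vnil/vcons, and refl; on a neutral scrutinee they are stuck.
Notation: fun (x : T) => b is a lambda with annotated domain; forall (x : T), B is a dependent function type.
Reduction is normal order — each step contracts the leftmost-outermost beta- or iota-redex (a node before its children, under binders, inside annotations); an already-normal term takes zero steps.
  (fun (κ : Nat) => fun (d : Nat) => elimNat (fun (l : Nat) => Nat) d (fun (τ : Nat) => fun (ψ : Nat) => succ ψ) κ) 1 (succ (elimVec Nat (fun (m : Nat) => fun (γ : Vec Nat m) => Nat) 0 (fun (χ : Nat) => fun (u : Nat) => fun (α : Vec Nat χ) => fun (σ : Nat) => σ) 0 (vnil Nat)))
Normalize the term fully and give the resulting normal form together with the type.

reduced normal form:
  2
the term's type:
  Nat


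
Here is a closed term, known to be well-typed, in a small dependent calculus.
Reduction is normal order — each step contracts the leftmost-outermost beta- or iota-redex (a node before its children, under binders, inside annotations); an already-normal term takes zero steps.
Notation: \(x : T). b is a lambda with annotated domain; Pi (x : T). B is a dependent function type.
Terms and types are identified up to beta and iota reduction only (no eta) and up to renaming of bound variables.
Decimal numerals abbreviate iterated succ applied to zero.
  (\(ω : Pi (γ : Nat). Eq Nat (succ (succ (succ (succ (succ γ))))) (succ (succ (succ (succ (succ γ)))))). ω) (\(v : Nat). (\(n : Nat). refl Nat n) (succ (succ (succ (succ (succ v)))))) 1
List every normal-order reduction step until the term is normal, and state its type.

normal-order reduction sequence:
  (\(ω : Pi (γ : Nat). Eq Nat (succ (succ (succ (succ (succ γ))))) (succ (succ (succ (succ (succ γ)))))). ω) (\(v : Nat). (\(n : Nat). refl Nat n) (succ (succ (succ (succ (succ v)))))) 1
  ~> (\(ω : Nat). (\(γ : Nat). refl Nat γ) (succ (succ (succ (succ (succ ω)))))) 1
  ~> (\(ω : Nat). refl Nat ω) 6
  ~> refl Nat 6
inferred type:
  Eq Nat 6 6


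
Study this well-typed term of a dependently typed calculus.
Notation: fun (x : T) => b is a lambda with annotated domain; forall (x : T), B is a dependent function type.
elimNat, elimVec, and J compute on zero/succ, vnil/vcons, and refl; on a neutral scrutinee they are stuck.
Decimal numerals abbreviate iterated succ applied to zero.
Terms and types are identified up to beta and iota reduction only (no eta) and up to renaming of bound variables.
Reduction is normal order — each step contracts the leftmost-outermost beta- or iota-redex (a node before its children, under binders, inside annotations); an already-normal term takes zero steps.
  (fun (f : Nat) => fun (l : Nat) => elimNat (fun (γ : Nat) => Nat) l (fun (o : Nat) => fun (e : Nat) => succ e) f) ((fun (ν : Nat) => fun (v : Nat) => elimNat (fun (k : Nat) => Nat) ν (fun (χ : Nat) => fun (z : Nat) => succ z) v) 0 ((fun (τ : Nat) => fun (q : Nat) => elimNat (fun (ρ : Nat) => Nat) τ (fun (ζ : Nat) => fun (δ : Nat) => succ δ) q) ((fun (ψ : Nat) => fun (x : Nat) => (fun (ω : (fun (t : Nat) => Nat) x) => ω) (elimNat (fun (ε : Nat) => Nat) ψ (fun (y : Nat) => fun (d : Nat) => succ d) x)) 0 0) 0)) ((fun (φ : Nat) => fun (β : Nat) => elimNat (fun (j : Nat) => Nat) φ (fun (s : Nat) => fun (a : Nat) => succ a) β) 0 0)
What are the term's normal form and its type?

normal form:
  0
type:
  Nat


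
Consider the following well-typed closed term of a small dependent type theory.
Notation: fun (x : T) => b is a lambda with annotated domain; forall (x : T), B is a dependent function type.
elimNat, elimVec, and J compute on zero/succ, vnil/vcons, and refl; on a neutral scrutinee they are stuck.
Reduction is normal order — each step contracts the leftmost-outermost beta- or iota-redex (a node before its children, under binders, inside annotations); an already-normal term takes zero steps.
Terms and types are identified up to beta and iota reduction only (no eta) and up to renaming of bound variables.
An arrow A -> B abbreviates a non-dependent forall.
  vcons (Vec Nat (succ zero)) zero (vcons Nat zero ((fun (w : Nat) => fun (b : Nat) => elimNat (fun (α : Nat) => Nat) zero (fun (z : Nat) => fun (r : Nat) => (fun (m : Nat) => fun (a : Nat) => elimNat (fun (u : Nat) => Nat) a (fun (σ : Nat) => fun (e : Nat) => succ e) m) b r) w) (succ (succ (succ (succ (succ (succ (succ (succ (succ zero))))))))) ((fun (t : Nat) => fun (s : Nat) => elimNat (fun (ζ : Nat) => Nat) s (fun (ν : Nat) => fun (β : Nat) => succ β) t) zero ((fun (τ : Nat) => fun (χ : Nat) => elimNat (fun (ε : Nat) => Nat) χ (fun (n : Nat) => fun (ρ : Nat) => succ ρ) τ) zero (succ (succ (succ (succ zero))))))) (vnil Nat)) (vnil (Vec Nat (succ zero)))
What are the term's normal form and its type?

reduced normal form:
  vcons (Vec Nat (succ zero)) zero (vcons Nat zero (succ (succ (succ (succ (succ (succ (succ (succ (succ (succ (succ (succ (succ (succ (succ (succ (succ (succ (succ (succ (succ (succ (succ (succ (succ (succ (succ (succ (succ (succ (succ (succ (succ (succ (succ (succ zero)))))))))))))))))))))))))))))))))))) (vnil Nat)) (vnil (Vec Nat (succ zero)))
the term's type:
  Vec (Vec Nat (succ zero)) (succ zero)
observation: contracting a beta-redex first, the term normalizes in 219 steps.


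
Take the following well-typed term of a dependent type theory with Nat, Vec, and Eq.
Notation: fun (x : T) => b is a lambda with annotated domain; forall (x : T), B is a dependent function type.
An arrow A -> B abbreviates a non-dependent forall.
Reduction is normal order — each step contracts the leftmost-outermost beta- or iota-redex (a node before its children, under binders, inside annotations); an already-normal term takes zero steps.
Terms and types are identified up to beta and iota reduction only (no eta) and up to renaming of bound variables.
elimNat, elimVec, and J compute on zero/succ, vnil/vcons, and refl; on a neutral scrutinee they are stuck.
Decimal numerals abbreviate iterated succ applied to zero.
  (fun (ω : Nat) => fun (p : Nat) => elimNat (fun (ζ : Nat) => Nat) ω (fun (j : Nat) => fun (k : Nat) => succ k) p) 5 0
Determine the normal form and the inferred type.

reduced normal form:
  5
the term's type:
  Nat


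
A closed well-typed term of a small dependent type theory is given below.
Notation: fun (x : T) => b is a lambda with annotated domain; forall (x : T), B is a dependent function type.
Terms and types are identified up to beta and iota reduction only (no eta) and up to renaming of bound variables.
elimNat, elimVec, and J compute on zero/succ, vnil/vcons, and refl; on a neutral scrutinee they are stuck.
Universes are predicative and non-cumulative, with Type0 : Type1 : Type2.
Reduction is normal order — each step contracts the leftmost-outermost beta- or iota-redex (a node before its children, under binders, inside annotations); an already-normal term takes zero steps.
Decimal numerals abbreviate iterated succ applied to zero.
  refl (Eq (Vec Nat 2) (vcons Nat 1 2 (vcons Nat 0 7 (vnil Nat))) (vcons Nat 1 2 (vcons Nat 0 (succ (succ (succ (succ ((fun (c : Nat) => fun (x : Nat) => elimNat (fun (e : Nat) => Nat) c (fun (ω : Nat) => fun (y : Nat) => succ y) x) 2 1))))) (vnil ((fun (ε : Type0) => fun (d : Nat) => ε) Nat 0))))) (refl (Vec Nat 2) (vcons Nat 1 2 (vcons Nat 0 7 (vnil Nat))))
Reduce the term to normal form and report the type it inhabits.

reduced normal form:
  refl (Eq (Vec Nat 2) (vcons Nat 1 2 (vcons Nat 0 7 (vnil Nat))) (vcons Nat 1 2 (vcons Nat 0 7 (vnil Nat)))) (refl (Vec Nat 2) (vcons Nat 1 2 (vcons Nat 0 7 (vnil Nat))))
inferred type:
  Eq (Eq (Vec Nat 2) (vcons Nat 1 2 (vcons Nat 0 7 (vnil Nat))) (vcons Nat 1 2 (vcons Nat 0 7 (vnil Nat)))) (refl (Vec Nat 2) (vcons Nat 1 2 (vcons Nat 0 7 (vnil Nat)))) (refl (Vec Nat 2) (vcons Nat 1 2 (vcons Nat 0 7 (vnil Nat))))
observation: 8 normal-order steps separate the term from its normal form.


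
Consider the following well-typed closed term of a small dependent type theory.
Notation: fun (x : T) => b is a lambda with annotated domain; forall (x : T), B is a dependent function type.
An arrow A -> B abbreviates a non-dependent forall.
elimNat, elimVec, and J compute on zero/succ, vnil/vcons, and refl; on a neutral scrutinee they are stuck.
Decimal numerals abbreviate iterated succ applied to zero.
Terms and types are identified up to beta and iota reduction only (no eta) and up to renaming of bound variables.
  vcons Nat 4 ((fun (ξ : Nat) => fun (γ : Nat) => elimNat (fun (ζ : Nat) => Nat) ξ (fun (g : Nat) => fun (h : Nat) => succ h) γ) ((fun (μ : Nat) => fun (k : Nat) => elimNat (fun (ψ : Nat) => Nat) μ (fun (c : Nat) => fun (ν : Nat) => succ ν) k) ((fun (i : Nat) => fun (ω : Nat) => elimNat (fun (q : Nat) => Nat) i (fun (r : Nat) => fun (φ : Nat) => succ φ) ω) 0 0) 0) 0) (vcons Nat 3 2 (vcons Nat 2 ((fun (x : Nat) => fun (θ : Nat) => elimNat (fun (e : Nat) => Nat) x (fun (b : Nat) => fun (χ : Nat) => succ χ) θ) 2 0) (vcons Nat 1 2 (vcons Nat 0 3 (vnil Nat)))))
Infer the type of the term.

type:
  Vec Nat 5


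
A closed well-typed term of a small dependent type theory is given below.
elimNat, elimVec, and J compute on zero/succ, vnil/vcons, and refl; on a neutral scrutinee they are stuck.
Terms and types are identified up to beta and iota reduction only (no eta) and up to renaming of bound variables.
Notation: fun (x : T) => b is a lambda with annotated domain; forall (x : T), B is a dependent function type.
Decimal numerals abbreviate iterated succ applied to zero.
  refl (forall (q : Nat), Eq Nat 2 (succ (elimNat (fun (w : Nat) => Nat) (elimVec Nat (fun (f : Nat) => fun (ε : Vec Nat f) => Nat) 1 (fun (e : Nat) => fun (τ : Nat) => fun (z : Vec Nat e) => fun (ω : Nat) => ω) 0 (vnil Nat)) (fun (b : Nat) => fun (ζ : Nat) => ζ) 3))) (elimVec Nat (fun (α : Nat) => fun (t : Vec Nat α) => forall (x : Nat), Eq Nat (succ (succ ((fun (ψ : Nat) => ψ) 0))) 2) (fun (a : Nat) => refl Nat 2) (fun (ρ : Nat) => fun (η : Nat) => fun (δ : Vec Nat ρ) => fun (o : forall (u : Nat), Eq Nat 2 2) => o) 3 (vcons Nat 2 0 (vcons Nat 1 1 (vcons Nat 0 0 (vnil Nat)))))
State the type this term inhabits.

inferred type:
  Eq (forall (q : Nat), Eq Nat 2 2) (fun (w : Nat) => refl Nat 2) (fun (f : Nat) => refl Nat 2)
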